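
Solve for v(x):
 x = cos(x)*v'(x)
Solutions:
 v(x) = C1 + Integral(x/cos(x), x)


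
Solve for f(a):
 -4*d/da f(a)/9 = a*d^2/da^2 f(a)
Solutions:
 f(a) = C1 + C2*a^(5/9)


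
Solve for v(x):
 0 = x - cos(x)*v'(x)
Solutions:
 v(x) = C1 + Integral(x/cos(x), x)


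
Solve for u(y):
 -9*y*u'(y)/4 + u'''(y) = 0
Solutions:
 u(y) = C1 + Integral(C2*airyai(2^(1/3)*3^(2/3)*y/2) + C3*airybi(2^(1/3)*3^(2/3)*y/2), y)


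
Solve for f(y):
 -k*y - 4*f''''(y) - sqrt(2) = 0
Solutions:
 f(y) = C1 + C2*y + C3*y^2 + C4*y^3 - k*y^5/480 - sqrt(2)*y^4/96


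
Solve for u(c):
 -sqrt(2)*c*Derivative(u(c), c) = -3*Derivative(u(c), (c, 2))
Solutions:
 u(c) = C1 + C2*erfi(2^(3/4)*sqrt(3)*c/6)


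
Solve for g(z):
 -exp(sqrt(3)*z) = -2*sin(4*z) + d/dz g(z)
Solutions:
 g(z) = C1 - sqrt(3)*exp(sqrt(3)*z)/3 - cos(4*z)/2


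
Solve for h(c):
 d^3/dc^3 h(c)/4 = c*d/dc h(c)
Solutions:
 h(c) = C1 + Integral(C2*airyai(2^(2/3)*c) + C3*airybi(2^(2/3)*c), c)


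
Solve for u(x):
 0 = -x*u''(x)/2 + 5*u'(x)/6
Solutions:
 u(x) = C1 + C2*x^(8/3)


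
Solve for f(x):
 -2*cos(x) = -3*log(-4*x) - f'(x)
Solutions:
 f(x) = C1 - 3*x*log(-x) - 6*x*log(2) + 3*x + 2*sin(x)


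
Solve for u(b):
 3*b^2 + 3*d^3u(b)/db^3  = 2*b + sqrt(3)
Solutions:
 u(b) = C1 + C2*b + C3*b^2 - b^5/60 + b^4/36 + sqrt(3)*b^3/18


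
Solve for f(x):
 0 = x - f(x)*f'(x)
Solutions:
 f(x) = -sqrt(C1 + x^2)
 f(x) = sqrt(C1 + x^2)


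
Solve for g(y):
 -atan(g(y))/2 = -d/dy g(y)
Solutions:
 Integral(1/atan(_y), (_y, g(y))) = C1 + y/2


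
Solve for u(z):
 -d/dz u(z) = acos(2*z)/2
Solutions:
 u(z) = C1 - z*acos(2*z)/2 + sqrt(1 - 4*z^2)/4


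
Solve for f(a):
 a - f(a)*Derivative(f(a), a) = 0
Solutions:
 f(a) = -sqrt(C1 + a^2)
 f(a) = sqrt(C1 + a^2)


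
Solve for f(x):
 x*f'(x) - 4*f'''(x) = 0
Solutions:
 f(x) = C1 + Integral(C2*airyai(2^(1/3)*x/2) + C3*airybi(2^(1/3)*x/2), x)


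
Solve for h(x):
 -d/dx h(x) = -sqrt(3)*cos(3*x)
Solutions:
 h(x) = C1 + sqrt(3)*sin(3*x)/3


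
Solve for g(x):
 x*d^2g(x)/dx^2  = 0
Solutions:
 g(x) = C1 + C2*x


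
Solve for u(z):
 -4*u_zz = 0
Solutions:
 u(z) = C1 + C2*z


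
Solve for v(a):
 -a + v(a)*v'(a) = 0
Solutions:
 v(a) = -sqrt(C1 + a^2)
 v(a) = sqrt(C1 + a^2)


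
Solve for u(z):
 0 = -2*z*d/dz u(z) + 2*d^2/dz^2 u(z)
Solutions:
 u(z) = C1 + C2*erfi(sqrt(2)*z/2)


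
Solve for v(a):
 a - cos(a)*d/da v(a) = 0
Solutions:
 v(a) = C1 + Integral(a/cos(a), a)


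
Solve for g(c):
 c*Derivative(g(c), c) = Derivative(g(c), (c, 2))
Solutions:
 g(c) = C1 + C2*erfi(sqrt(2)*c/2)


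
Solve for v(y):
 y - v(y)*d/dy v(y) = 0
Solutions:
 v(y) = -sqrt(C1 + y^2)
 v(y) = sqrt(C1 + y^2)


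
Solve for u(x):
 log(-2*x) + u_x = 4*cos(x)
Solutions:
 u(x) = C1 - x*log(-x) - x*log(2) + x + 4*sin(x)


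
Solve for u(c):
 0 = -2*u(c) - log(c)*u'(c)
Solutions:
 u(c) = C1*exp(-2*li(c))


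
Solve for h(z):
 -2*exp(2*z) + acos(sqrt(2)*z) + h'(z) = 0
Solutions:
 h(z) = C1 - z*acos(sqrt(2)*z) + sqrt(2)*sqrt(1 - 2*z^2)/2 + exp(2*z)


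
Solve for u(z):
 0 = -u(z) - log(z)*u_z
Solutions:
 u(z) = C1*exp(-li(z))


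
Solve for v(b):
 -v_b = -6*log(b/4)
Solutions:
 v(b) = C1 + 6*b*log(b) - b*log(4096) - 6*b


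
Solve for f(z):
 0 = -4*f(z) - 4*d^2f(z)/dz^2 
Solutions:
 f(z) = C1*sin(z) + C2*cos(z)


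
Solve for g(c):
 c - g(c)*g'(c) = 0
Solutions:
 g(c) = -sqrt(C1 + c^2)
 g(c) = sqrt(C1 + c^2)


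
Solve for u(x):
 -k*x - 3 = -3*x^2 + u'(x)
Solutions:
 u(x) = C1 - k*x^2/2 + x^3 - 3*x


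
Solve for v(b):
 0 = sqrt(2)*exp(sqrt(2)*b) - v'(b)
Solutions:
 v(b) = C1 + exp(sqrt(2)*b)


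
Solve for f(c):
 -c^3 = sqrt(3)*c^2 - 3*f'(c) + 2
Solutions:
 f(c) = C1 + c^4/12 + sqrt(3)*c^3/9 + 2*c/3


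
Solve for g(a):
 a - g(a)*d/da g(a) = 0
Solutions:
 g(a) = -sqrt(C1 + a^2)
 g(a) = sqrt(C1 + a^2)


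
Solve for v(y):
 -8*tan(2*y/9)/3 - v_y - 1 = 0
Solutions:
 v(y) = C1 - y + 12*log(cos(2*y/9))


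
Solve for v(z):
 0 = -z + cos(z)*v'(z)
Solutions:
 v(z) = C1 + Integral(z/cos(z), z)


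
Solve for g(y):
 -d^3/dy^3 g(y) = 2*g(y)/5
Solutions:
 g(y) = C3*exp(-2^(1/3)*5^(2/3)*y/5) + (C1*sin(2^(1/3)*sqrt(3)*5^(2/3)*y/10) + C2*cos(2^(1/3)*sqrt(3)*5^(2/3)*y/10))*exp(2^(1/3)*5^(2/3)*y/10)


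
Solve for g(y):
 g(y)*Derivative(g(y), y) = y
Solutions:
 g(y) = -sqrt(C1 + y^2)
 g(y) = sqrt(C1 + y^2)


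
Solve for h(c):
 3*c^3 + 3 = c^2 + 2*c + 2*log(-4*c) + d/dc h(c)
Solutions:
 h(c) = C1 + 3*c^4/4 - c^3/3 - c^2 - 2*c*log(-c) + c*(5 - 4*log(2))


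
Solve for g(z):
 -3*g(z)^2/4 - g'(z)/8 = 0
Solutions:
 g(z) = 1/(C1 + 6*z)


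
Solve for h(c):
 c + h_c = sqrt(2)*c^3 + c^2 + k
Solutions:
 h(c) = C1 + sqrt(2)*c^4/4 + c^3/3 - c^2/2 + c*k


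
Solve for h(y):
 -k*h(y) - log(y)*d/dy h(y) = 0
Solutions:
 h(y) = C1*exp(-k*li(y))


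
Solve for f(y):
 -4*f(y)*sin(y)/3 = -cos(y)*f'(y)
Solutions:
 f(y) = C1/cos(y)^(4/3)


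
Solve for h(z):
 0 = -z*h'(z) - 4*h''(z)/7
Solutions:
 h(z) = C1 + C2*erf(sqrt(14)*z/4)


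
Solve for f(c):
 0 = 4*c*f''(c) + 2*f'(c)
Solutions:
 f(c) = C1 + C2*sqrt(c)


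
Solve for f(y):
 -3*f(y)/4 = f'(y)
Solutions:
 f(y) = C1*exp(-3*y/4)


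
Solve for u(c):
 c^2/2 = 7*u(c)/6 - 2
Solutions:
 u(c) = 3*c^2/7 + 12/7


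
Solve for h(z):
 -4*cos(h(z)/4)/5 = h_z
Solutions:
 4*z/5 - 2*log(sin(h(z)/4) - 1) + 2*log(sin(h(z)/4) + 1) = C1


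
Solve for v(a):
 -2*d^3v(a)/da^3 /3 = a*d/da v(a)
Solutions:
 v(a) = C1 + Integral(C2*airyai(-2^(2/3)*3^(1/3)*a/2) + C3*airybi(-2^(2/3)*3^(1/3)*a/2), a)


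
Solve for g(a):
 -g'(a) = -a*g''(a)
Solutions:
 g(a) = C1 + C2*a^2


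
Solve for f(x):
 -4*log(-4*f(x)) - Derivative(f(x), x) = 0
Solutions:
 Integral(1/(log(-_y) + 2*log(2)), (_y, f(x)))/4 = C1 - x


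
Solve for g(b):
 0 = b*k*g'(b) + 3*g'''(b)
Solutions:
 g(b) = C1 + Integral(C2*airyai(3^(2/3)*b*(-k)^(1/3)/3) + C3*airybi(3^(2/3)*b*(-k)^(1/3)/3), b)


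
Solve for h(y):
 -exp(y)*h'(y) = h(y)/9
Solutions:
 h(y) = C1*exp(exp(-y)/9)


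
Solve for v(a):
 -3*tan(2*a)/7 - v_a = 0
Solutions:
 v(a) = C1 + 3*log(cos(2*a))/14


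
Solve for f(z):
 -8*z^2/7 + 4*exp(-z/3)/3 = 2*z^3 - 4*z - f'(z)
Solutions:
 f(z) = C1 + z^4/2 + 8*z^3/21 - 2*z^2 + 4*exp(-z/3)


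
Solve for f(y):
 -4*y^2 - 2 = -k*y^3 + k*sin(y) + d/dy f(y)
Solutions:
 f(y) = C1 + k*y^4/4 + k*cos(y) - 4*y^3/3 - 2*y


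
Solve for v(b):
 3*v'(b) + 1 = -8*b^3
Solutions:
 v(b) = C1 - 2*b^4/3 - b/3


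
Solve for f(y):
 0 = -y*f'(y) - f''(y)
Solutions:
 f(y) = C1 + C2*erf(sqrt(2)*y/2)


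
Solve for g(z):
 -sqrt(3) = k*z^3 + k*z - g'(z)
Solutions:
 g(z) = C1 + k*z^4/4 + k*z^2/2 + sqrt(3)*z


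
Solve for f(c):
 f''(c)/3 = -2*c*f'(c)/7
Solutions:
 f(c) = C1 + C2*erf(sqrt(21)*c/7)


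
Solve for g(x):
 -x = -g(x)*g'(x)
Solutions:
 g(x) = -sqrt(C1 + x^2)
 g(x) = sqrt(C1 + x^2)


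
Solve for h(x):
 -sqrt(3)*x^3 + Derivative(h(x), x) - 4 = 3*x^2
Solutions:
 h(x) = C1 + sqrt(3)*x^4/4 + x^3 + 4*x


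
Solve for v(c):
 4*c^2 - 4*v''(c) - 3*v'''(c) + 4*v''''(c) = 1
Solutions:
 v(c) = C1 + C2*c + C3*exp(c*(3 - sqrt(73))/8) + C4*exp(c*(3 + sqrt(73))/8) + c^4/12 - c^3/4 + 23*c^2/16


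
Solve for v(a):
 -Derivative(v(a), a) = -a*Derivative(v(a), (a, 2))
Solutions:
 v(a) = C1 + C2*a^2


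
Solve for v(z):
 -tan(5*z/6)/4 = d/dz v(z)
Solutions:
 v(z) = C1 + 3*log(cos(5*z/6))/10


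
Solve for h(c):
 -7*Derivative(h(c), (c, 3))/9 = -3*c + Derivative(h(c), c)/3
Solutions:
 h(c) = C1 + C2*sin(sqrt(21)*c/7) + C3*cos(sqrt(21)*c/7) + 9*c^2/2


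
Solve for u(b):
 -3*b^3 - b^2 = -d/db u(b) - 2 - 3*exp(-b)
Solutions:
 u(b) = C1 + 3*b^4/4 + b^3/3 - 2*b + 3*exp(-b)


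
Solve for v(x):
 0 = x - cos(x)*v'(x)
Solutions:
 v(x) = C1 + Integral(x/cos(x), x)


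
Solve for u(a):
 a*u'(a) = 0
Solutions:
 u(a) = C1


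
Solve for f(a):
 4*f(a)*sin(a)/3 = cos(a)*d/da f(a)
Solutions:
 f(a) = C1/cos(a)^(4/3)


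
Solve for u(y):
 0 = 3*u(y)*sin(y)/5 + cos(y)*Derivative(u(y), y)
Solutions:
 u(y) = C1*cos(y)^(3/5)


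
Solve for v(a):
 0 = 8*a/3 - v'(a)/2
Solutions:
 v(a) = C1 + 8*a^2/3


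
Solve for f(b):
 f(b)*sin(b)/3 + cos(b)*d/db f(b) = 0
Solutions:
 f(b) = C1*cos(b)^(1/3)


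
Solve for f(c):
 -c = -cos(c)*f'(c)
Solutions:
 f(c) = C1 + Integral(c/cos(c), c)


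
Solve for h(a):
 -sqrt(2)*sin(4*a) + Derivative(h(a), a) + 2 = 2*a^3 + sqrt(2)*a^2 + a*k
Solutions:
 h(a) = C1 + a^4/2 + sqrt(2)*a^3/3 + a^2*k/2 - 2*a - sqrt(2)*cos(4*a)/4


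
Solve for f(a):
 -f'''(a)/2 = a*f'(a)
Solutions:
 f(a) = C1 + Integral(C2*airyai(-2^(1/3)*a) + C3*airybi(-2^(1/3)*a), a)


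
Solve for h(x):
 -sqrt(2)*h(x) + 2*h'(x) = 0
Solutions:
 h(x) = C1*exp(sqrt(2)*x/2)


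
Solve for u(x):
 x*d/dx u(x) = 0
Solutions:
 u(x) = C1


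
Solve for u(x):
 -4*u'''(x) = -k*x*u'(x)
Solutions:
 u(x) = C1 + Integral(C2*airyai(2^(1/3)*k^(1/3)*x/2) + C3*airybi(2^(1/3)*k^(1/3)*x/2), x)


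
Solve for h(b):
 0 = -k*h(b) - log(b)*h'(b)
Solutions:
 h(b) = C1*exp(-k*li(b))


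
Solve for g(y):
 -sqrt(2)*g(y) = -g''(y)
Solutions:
 g(y) = C1*exp(-2^(1/4)*y) + C2*exp(2^(1/4)*y)


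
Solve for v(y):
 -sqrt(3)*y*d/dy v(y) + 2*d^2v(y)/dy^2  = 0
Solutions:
 v(y) = C1 + C2*erfi(3^(1/4)*y/2)


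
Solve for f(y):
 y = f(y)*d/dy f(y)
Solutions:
 f(y) = -sqrt(C1 + y^2)
 f(y) = sqrt(C1 + y^2)


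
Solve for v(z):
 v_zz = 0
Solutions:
 v(z) = C1 + C2*z


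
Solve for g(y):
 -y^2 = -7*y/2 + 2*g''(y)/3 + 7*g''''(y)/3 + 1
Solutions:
 g(y) = C1 + C2*y + C3*sin(sqrt(14)*y/7) + C4*cos(sqrt(14)*y/7) - y^4/8 + 7*y^3/8 + 9*y^2/2


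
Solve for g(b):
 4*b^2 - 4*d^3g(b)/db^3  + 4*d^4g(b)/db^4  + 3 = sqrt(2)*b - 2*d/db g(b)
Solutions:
 g(b) = C1 + C2*exp(b*(2*2^(2/3)/(3*sqrt(57) + 23)^(1/3) + 4 + 2^(1/3)*(3*sqrt(57) + 23)^(1/3))/12)*sin(2^(1/3)*sqrt(3)*b*(-(3*sqrt(57) + 23)^(1/3) + 2*2^(1/3)/(3*sqrt(57) + 23)^(1/3))/12) + C3*exp(b*(2*2^(2/3)/(3*sqrt(57) + 23)^(1/3) + 4 + 2^(1/3)*(3*sqrt(57) + 23)^(1/3))/12)*cos(2^(1/3)*sqrt(3)*b*(-(3*sqrt(57) + 23)^(1/3) + 2*2^(1/3)/(3*sqrt(57) + 23)^(1/3))/12) + C4*exp(b*(-2^(1/3)*(3*sqrt(57) + 23)^(1/3) - 2*2^(2/3)/(3*sqrt(57) + 23)^(1/3) + 2)/6) - 2*b^3/3 + sqrt(2)*b^2/4 - 19*b/2


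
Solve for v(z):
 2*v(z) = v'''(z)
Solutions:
 v(z) = C3*exp(2^(1/3)*z) + (C1*sin(2^(1/3)*sqrt(3)*z/2) + C2*cos(2^(1/3)*sqrt(3)*z/2))*exp(-2^(1/3)*z/2)


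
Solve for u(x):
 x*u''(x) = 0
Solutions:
 u(x) = C1 + C2*x


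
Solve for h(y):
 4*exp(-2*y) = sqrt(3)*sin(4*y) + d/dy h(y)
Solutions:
 h(y) = C1 + sqrt(3)*cos(4*y)/4 - 2*exp(-2*y)


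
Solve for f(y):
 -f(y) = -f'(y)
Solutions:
 f(y) = C1*exp(y)


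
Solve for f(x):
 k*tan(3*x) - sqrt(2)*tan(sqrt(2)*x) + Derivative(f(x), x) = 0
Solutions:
 f(x) = C1 + k*log(cos(3*x))/3 - log(cos(sqrt(2)*x))


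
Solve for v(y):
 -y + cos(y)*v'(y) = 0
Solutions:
 v(y) = C1 + Integral(y/cos(y), y)


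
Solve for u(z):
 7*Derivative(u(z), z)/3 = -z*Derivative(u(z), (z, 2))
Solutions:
 u(z) = C1 + C2/z^(4/3)


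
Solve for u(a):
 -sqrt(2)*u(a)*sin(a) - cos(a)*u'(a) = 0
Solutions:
 u(a) = C1*cos(a)^(sqrt(2))


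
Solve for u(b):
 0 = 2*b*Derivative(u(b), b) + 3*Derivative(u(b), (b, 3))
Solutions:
 u(b) = C1 + Integral(C2*airyai(-2^(1/3)*3^(2/3)*b/3) + C3*airybi(-2^(1/3)*3^(2/3)*b/3), b)


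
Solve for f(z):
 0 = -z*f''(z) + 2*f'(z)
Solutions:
 f(z) = C1 + C2*z^3


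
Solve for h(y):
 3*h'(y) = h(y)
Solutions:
 h(y) = C1*exp(y/3)


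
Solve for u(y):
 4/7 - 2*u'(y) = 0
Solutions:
 u(y) = C1 + 2*y/7


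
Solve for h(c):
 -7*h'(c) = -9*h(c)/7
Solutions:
 h(c) = C1*exp(9*c/49)


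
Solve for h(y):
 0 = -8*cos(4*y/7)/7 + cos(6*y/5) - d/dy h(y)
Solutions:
 h(y) = C1 - 2*sin(4*y/7) + 5*sin(6*y/5)/6


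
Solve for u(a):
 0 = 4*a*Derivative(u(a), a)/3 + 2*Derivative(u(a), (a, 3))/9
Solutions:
 u(a) = C1 + Integral(C2*airyai(-6^(1/3)*a) + C3*airybi(-6^(1/3)*a), a)


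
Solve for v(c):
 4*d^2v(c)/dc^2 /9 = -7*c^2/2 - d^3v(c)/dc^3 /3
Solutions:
 v(c) = C1 + C2*c + C3*exp(-4*c/3) - 21*c^4/32 + 63*c^3/32 - 567*c^2/128


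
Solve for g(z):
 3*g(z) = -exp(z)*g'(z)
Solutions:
 g(z) = C1*exp(3*exp(-z))


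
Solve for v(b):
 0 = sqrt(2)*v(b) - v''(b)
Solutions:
 v(b) = C1*exp(-2^(1/4)*b) + C2*exp(2^(1/4)*b)


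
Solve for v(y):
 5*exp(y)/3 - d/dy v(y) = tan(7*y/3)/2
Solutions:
 v(y) = C1 + 5*exp(y)/3 + 3*log(cos(7*y/3))/14


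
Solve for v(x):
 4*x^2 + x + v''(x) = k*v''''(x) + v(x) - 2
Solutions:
 v(x) = C1*exp(-sqrt(2)*x*sqrt((1 - sqrt(1 - 4*k))/k)/2) + C2*exp(sqrt(2)*x*sqrt((1 - sqrt(1 - 4*k))/k)/2) + C3*exp(-sqrt(2)*x*sqrt((sqrt(1 - 4*k) + 1)/k)/2) + C4*exp(sqrt(2)*x*sqrt((sqrt(1 - 4*k) + 1)/k)/2) + 4*x^2 + x + 10


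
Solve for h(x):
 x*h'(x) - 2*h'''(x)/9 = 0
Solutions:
 h(x) = C1 + Integral(C2*airyai(6^(2/3)*x/2) + C3*airybi(6^(2/3)*x/2), x)


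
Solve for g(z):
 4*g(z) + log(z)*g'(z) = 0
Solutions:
 g(z) = C1*exp(-4*li(z))


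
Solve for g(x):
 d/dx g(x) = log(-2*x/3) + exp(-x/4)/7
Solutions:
 g(x) = C1 + x*log(-x) + x*(-log(3) - 1 + log(2)) - 4*exp(-x/4)/7


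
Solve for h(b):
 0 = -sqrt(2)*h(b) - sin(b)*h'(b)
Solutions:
 h(b) = C1*(cos(b) + 1)^(sqrt(2)/2)/(cos(b) - 1)^(sqrt(2)/2)


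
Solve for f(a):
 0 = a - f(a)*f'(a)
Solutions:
 f(a) = -sqrt(C1 + a^2)
 f(a) = sqrt(C1 + a^2)


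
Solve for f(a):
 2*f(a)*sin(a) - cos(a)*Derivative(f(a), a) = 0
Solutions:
 f(a) = C1/cos(a)^2


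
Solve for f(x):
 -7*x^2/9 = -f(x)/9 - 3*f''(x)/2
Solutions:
 f(x) = C1*sin(sqrt(6)*x/9) + C2*cos(sqrt(6)*x/9) + 7*x^2 - 189


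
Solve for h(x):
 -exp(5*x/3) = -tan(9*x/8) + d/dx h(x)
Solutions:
 h(x) = C1 - 3*exp(5*x/3)/5 - 8*log(cos(9*x/8))/9


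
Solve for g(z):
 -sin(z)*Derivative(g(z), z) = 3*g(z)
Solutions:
 g(z) = C1*(cos(z) + 1)^(3/2)/(cos(z) - 1)^(3/2)


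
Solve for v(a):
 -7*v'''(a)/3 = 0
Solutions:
 v(a) = C1 + C2*a + C3*a^2


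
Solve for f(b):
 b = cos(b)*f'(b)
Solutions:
 f(b) = C1 + Integral(b/cos(b), b)


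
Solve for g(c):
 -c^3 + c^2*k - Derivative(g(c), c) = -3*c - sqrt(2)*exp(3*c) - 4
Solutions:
 g(c) = C1 - c^4/4 + c^3*k/3 + 3*c^2/2 + 4*c + sqrt(2)*exp(3*c)/3


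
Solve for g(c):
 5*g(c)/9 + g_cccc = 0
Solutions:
 g(c) = (C1*sin(5^(1/4)*sqrt(6)*c/6) + C2*cos(5^(1/4)*sqrt(6)*c/6))*exp(-5^(1/4)*sqrt(6)*c/6) + (C3*sin(5^(1/4)*sqrt(6)*c/6) + C4*cos(5^(1/4)*sqrt(6)*c/6))*exp(5^(1/4)*sqrt(6)*c/6)


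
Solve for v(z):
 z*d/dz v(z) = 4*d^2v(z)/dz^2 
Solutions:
 v(z) = C1 + C2*erfi(sqrt(2)*z/4)


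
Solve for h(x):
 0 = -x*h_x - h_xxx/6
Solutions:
 h(x) = C1 + Integral(C2*airyai(-6^(1/3)*x) + C3*airybi(-6^(1/3)*x), x)


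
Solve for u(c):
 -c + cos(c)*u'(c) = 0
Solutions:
 u(c) = C1 + Integral(c/cos(c), c)


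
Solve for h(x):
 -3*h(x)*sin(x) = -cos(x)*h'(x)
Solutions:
 h(x) = C1/cos(x)^3


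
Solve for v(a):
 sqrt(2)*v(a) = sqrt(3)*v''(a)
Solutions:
 v(a) = C1*exp(-2^(1/4)*3^(3/4)*a/3) + C2*exp(2^(1/4)*3^(3/4)*a/3)


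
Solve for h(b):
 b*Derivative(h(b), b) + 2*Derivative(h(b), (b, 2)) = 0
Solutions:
 h(b) = C1 + C2*erf(b/2)


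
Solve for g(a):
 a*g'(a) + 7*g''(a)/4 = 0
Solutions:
 g(a) = C1 + C2*erf(sqrt(14)*a/7)


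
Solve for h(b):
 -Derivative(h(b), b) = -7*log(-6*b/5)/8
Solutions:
 h(b) = C1 + 7*b*log(-b)/8 + 7*b*(-log(5) - 1 + log(6))/8


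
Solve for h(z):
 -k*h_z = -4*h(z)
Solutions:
 h(z) = C1*exp(4*z/k)


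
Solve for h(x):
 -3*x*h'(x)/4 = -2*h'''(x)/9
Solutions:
 h(x) = C1 + Integral(C2*airyai(3*x/2) + C3*airybi(3*x/2), x)


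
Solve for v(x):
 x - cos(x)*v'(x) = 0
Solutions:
 v(x) = C1 + Integral(x/cos(x), x)


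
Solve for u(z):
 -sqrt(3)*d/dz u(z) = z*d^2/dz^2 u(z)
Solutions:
 u(z) = C1 + C2*z^(1 - sqrt(3))


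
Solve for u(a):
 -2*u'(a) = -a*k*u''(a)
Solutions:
 u(a) = C1 + a^(((re(k) + 2)*re(k) + im(k)^2)/(re(k)^2 + im(k)^2))*(C2*sin(2*log(a)*Abs(im(k))/(re(k)^2 + im(k)^2)) + C3*cos(2*log(a)*im(k)/(re(k)^2 + im(k)^2)))


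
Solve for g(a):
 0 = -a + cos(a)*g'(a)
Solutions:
 g(a) = C1 + Integral(a/cos(a), a)


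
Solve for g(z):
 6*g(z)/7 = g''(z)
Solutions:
 g(z) = C1*exp(-sqrt(42)*z/7) + C2*exp(sqrt(42)*z/7)


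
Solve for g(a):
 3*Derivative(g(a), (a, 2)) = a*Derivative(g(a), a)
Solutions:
 g(a) = C1 + C2*erfi(sqrt(6)*a/6)


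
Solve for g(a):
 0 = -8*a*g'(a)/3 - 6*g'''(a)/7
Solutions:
 g(a) = C1 + Integral(C2*airyai(-84^(1/3)*a/3) + C3*airybi(-84^(1/3)*a/3), a)


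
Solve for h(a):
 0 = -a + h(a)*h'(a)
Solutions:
 h(a) = -sqrt(C1 + a^2)
 h(a) = sqrt(C1 + a^2)


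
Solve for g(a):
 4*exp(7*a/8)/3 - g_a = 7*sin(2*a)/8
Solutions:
 g(a) = C1 + 32*exp(7*a/8)/21 + 7*cos(2*a)/16


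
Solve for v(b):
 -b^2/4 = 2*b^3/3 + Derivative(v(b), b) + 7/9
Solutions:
 v(b) = C1 - b^4/6 - b^3/12 - 7*b/9


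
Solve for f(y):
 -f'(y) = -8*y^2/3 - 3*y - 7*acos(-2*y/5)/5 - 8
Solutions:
 f(y) = C1 + 8*y^3/9 + 3*y^2/2 + 7*y*acos(-2*y/5)/5 + 8*y + 7*sqrt(25 - 4*y^2)/10


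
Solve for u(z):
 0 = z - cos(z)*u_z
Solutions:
 u(z) = C1 + Integral(z/cos(z), z)


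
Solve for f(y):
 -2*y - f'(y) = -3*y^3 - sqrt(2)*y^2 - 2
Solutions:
 f(y) = C1 + 3*y^4/4 + sqrt(2)*y^3/3 - y^2 + 2*y


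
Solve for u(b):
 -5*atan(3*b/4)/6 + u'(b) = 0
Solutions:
 u(b) = C1 + 5*b*atan(3*b/4)/6 - 5*log(9*b^2 + 16)/9


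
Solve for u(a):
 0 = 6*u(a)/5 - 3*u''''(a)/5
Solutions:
 u(a) = C1*exp(-2^(1/4)*a) + C2*exp(2^(1/4)*a) + C3*sin(2^(1/4)*a) + C4*cos(2^(1/4)*a)


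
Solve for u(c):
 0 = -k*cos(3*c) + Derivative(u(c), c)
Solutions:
 u(c) = C1 + k*sin(3*c)/3


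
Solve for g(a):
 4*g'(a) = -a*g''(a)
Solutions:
 g(a) = C1 + C2/a^3


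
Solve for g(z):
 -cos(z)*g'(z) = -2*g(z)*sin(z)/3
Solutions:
 g(z) = C1/cos(z)^(2/3)


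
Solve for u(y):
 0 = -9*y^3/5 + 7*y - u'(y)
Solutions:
 u(y) = C1 - 9*y^4/20 + 7*y^2/2


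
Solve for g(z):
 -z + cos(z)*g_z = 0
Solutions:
 g(z) = C1 + Integral(z/cos(z), z)


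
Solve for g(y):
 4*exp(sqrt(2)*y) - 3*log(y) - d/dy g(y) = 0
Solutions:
 g(y) = C1 - 3*y*log(y) + 3*y + 2*sqrt(2)*exp(sqrt(2)*y)


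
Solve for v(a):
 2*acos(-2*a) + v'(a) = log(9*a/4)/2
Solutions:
 v(a) = C1 + a*log(a)/2 - 2*a*acos(-2*a) - a*log(2) - a/2 + a*log(3) - sqrt(1 - 4*a^2)


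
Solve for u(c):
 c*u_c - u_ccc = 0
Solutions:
 u(c) = C1 + Integral(C2*airyai(c) + C3*airybi(c), c)


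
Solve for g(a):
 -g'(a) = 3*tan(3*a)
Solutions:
 g(a) = C1 + log(cos(3*a))


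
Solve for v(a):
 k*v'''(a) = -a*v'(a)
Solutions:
 v(a) = C1 + Integral(C2*airyai(a*(-1/k)^(1/3)) + C3*airybi(a*(-1/k)^(1/3)), a)


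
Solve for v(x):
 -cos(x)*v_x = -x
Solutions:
 v(x) = C1 + Integral(x/cos(x), x)


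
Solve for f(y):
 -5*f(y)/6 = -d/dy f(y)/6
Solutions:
 f(y) = C1*exp(5*y)


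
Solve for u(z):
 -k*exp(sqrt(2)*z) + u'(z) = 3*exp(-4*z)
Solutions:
 u(z) = C1 + sqrt(2)*k*exp(sqrt(2)*z)/2 - 3*exp(-4*z)/4


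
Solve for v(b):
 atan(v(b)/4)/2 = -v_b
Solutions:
 Integral(1/atan(_y/4), (_y, v(b))) = C1 - b/2


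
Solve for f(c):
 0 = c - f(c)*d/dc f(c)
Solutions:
 f(c) = -sqrt(C1 + c^2)
 f(c) = sqrt(C1 + c^2)


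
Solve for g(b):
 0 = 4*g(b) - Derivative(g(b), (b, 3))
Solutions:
 g(b) = C3*exp(2^(2/3)*b) + (C1*sin(2^(2/3)*sqrt(3)*b/2) + C2*cos(2^(2/3)*sqrt(3)*b/2))*exp(-2^(2/3)*b/2)


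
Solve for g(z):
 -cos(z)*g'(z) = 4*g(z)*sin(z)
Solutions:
 g(z) = C1*cos(z)^4


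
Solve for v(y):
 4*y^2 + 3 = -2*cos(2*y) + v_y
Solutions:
 v(y) = C1 + 4*y^3/3 + 3*y + sin(2*y)


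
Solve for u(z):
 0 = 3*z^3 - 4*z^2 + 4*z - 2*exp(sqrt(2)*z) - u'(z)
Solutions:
 u(z) = C1 + 3*z^4/4 - 4*z^3/3 + 2*z^2 - sqrt(2)*exp(sqrt(2)*z)


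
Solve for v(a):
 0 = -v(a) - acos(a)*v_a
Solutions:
 v(a) = C1*exp(-Integral(1/acos(a), a))


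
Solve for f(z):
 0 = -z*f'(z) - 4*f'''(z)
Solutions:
 f(z) = C1 + Integral(C2*airyai(-2^(1/3)*z/2) + C3*airybi(-2^(1/3)*z/2), z)


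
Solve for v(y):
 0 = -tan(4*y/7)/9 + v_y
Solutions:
 v(y) = C1 - 7*log(cos(4*y/7))/36


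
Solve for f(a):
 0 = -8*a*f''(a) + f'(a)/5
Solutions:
 f(a) = C1 + C2*a^(41/40)


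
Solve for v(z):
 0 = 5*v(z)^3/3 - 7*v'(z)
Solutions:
 v(z) = -sqrt(42)*sqrt(-1/(C1 + 5*z))/2
 v(z) = sqrt(42)*sqrt(-1/(C1 + 5*z))/2


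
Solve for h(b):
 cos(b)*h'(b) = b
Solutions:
 h(b) = C1 + Integral(b/cos(b), b)


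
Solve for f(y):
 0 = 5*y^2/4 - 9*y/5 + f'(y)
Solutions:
 f(y) = C1 - 5*y^3/12 + 9*y^2/10


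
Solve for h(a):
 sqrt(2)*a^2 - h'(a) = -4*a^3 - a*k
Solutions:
 h(a) = C1 + a^4 + sqrt(2)*a^3/3 + a^2*k/2


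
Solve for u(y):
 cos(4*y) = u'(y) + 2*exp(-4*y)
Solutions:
 u(y) = C1 + sin(4*y)/4 + exp(-4*y)/2


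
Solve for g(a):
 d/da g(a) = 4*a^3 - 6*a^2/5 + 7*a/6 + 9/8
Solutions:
 g(a) = C1 + a^4 - 2*a^3/5 + 7*a^2/12 + 9*a/8


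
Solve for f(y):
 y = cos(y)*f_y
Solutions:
 f(y) = C1 + Integral(y/cos(y), y)


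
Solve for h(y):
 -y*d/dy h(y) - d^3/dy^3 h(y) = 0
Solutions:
 h(y) = C1 + Integral(C2*airyai(-y) + C3*airybi(-y), y)


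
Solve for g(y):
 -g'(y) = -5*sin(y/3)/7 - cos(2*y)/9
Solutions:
 g(y) = C1 + sin(2*y)/18 - 15*cos(y/3)/7


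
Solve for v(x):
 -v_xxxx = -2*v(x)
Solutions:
 v(x) = C1*exp(-2^(1/4)*x) + C2*exp(2^(1/4)*x) + C3*sin(2^(1/4)*x) + C4*cos(2^(1/4)*x)


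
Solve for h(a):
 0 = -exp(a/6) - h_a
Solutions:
 h(a) = C1 - 6*exp(a/6)


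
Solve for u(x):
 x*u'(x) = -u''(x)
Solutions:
 u(x) = C1 + C2*erf(sqrt(2)*x/2)


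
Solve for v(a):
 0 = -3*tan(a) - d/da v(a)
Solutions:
 v(a) = C1 + 3*log(cos(a))


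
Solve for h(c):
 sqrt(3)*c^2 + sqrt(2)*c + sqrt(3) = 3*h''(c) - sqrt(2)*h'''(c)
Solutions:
 h(c) = C1 + C2*c + C3*exp(3*sqrt(2)*c/2) + sqrt(3)*c^4/36 + c^3*(3*sqrt(2) + 2*sqrt(6))/54 + c^2*(6 + 13*sqrt(3))/54


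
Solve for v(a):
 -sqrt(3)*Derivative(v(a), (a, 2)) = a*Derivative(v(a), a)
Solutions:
 v(a) = C1 + C2*erf(sqrt(2)*3^(3/4)*a/6)


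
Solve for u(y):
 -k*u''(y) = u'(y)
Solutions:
 u(y) = C1 + C2*exp(-y/k)


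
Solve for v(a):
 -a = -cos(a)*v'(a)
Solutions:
 v(a) = C1 + Integral(a/cos(a), a)


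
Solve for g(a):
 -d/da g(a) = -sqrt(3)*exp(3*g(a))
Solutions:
 g(a) = log(-1/(C1 + 3*sqrt(3)*a))/3
 g(a) = log((-1/(C1 + sqrt(3)*a))^(1/3)*(-3^(2/3) - 3*3^(1/6)*I)/6)
 g(a) = log((-1/(C1 + sqrt(3)*a))^(1/3)*(-3^(2/3) + 3*3^(1/6)*I)/6)


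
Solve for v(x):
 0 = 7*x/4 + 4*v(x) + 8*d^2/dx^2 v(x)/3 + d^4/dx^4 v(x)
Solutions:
 v(x) = -7*x/16 + (C1*sin(sqrt(2)*x*cos(atan(sqrt(5)/2)/2)) + C2*cos(sqrt(2)*x*cos(atan(sqrt(5)/2)/2)))*exp(-sqrt(2)*x*sin(atan(sqrt(5)/2)/2)) + (C3*sin(sqrt(2)*x*cos(atan(sqrt(5)/2)/2)) + C4*cos(sqrt(2)*x*cos(atan(sqrt(5)/2)/2)))*exp(sqrt(2)*x*sin(atan(sqrt(5)/2)/2))


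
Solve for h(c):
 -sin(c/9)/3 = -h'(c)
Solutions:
 h(c) = C1 - 3*cos(c/9)


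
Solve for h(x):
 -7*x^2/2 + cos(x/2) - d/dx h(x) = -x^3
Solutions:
 h(x) = C1 + x^4/4 - 7*x^3/6 + 2*sin(x/2)


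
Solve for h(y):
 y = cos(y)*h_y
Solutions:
 h(y) = C1 + Integral(y/cos(y), y)


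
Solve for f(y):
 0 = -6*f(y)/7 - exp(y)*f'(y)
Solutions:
 f(y) = C1*exp(6*exp(-y)/7)


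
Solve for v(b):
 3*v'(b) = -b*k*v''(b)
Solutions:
 v(b) = C1 + b^(((re(k) - 3)*re(k) + im(k)^2)/(re(k)^2 + im(k)^2))*(C2*sin(3*log(b)*Abs(im(k))/(re(k)^2 + im(k)^2)) + C3*cos(3*log(b)*im(k)/(re(k)^2 + im(k)^2)))


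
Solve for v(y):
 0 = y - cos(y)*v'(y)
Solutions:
 v(y) = C1 + Integral(y/cos(y), y)


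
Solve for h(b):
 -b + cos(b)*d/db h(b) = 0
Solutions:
 h(b) = C1 + Integral(b/cos(b), b)


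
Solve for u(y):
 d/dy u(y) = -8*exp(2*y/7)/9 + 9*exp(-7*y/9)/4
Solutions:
 u(y) = C1 - 28*exp(2*y/7)/9 - 81*exp(-7*y/9)/28


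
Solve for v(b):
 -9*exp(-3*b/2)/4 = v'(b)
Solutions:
 v(b) = C1 + 3*exp(-3*b/2)/2


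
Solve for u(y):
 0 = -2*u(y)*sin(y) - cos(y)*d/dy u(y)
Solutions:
 u(y) = C1*cos(y)^2


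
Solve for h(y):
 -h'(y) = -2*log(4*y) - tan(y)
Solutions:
 h(y) = C1 + 2*y*log(y) - 2*y + 4*y*log(2) - log(cos(y))


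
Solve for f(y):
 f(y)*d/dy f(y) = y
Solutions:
 f(y) = -sqrt(C1 + y^2)
 f(y) = sqrt(C1 + y^2)


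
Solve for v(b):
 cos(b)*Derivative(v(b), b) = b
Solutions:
 v(b) = C1 + Integral(b/cos(b), b)


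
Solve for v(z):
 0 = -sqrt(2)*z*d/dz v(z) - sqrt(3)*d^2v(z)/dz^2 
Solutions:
 v(z) = C1 + C2*erf(6^(3/4)*z/6)


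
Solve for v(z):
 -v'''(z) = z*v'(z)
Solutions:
 v(z) = C1 + Integral(C2*airyai(-z) + C3*airybi(-z), z)


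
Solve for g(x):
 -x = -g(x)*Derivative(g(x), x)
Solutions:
 g(x) = -sqrt(C1 + x^2)
 g(x) = sqrt(C1 + x^2)


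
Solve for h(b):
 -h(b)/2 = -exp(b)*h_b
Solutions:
 h(b) = C1*exp(-exp(-b)/2)


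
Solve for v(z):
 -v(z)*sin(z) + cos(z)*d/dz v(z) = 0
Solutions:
 v(z) = C1/cos(z)


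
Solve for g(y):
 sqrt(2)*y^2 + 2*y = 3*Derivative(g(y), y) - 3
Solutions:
 g(y) = C1 + sqrt(2)*y^3/9 + y^2/3 + y


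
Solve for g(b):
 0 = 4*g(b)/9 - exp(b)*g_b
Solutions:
 g(b) = C1*exp(-4*exp(-b)/9)


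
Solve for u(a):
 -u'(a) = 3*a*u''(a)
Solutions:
 u(a) = C1 + C2*a^(2/3)


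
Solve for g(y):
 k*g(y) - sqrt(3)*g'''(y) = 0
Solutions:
 g(y) = C1*exp(3^(5/6)*k^(1/3)*y/3) + C2*exp(k^(1/3)*y*(-3^(5/6) + 3*3^(1/3)*I)/6) + C3*exp(-k^(1/3)*y*(3^(5/6) + 3*3^(1/3)*I)/6)


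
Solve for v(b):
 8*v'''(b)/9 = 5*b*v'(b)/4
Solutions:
 v(b) = C1 + Integral(C2*airyai(90^(1/3)*b/4) + C3*airybi(90^(1/3)*b/4), b)


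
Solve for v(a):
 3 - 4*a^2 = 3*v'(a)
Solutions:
 v(a) = C1 - 4*a^3/9 + a


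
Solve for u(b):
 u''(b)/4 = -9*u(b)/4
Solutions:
 u(b) = C1*sin(3*b) + C2*cos(3*b)


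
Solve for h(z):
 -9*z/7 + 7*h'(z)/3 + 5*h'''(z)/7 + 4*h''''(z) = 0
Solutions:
 h(z) = C1 + C2*exp(z*(-10 + 25/(588*sqrt(86561) + 172997)^(1/3) + (588*sqrt(86561) + 172997)^(1/3))/168)*sin(sqrt(3)*z*(-(588*sqrt(86561) + 172997)^(1/3) + 25/(588*sqrt(86561) + 172997)^(1/3))/168) + C3*exp(z*(-10 + 25/(588*sqrt(86561) + 172997)^(1/3) + (588*sqrt(86561) + 172997)^(1/3))/168)*cos(sqrt(3)*z*(-(588*sqrt(86561) + 172997)^(1/3) + 25/(588*sqrt(86561) + 172997)^(1/3))/168) + C4*exp(-z*(25/(588*sqrt(86561) + 172997)^(1/3) + 5 + (588*sqrt(86561) + 172997)^(1/3))/84) + 27*z^2/98


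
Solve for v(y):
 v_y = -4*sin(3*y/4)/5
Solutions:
 v(y) = C1 + 16*cos(3*y/4)/15


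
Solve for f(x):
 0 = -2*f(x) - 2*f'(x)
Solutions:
 f(x) = C1*exp(-x)


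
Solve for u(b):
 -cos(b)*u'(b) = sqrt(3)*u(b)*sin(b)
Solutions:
 u(b) = C1*cos(b)^(sqrt(3))


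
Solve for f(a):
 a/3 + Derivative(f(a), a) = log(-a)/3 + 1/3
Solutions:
 f(a) = C1 - a^2/6 + a*log(-a)/3


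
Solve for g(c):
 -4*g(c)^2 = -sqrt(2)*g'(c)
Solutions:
 g(c) = -1/(C1 + 2*sqrt(2)*c)


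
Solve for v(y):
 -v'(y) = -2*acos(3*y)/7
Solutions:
 v(y) = C1 + 2*y*acos(3*y)/7 - 2*sqrt(1 - 9*y^2)/21


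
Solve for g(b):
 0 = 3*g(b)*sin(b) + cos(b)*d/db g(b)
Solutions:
 g(b) = C1*cos(b)^3


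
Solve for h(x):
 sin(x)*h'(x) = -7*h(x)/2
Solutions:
 h(x) = C1*(cos(x) + 1)^(7/4)/(cos(x) - 1)^(7/4)


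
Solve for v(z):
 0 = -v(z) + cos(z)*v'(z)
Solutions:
 v(z) = C1*sqrt(sin(z) + 1)/sqrt(sin(z) - 1)


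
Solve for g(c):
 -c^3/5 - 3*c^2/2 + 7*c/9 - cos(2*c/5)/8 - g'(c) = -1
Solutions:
 g(c) = C1 - c^4/20 - c^3/2 + 7*c^2/18 + c - 5*sin(2*c/5)/16


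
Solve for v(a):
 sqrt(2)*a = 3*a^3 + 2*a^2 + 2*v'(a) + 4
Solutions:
 v(a) = C1 - 3*a^4/8 - a^3/3 + sqrt(2)*a^2/4 - 2*a


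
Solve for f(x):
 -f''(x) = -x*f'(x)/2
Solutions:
 f(x) = C1 + C2*erfi(x/2)


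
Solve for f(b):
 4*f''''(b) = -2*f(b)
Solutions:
 f(b) = (C1*sin(2^(1/4)*b/2) + C2*cos(2^(1/4)*b/2))*exp(-2^(1/4)*b/2) + (C3*sin(2^(1/4)*b/2) + C4*cos(2^(1/4)*b/2))*exp(2^(1/4)*b/2)


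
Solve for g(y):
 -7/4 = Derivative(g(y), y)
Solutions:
 g(y) = C1 - 7*y/4


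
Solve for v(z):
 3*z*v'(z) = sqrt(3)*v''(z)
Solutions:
 v(z) = C1 + C2*erfi(sqrt(2)*3^(1/4)*z/2)


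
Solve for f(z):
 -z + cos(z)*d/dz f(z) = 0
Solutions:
 f(z) = C1 + Integral(z/cos(z), z)


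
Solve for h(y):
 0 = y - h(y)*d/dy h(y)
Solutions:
 h(y) = -sqrt(C1 + y^2)
 h(y) = sqrt(C1 + y^2)


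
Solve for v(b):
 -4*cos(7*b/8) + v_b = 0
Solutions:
 v(b) = C1 + 32*sin(7*b/8)/7


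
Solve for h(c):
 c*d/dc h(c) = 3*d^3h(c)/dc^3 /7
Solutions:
 h(c) = C1 + Integral(C2*airyai(3^(2/3)*7^(1/3)*c/3) + C3*airybi(3^(2/3)*7^(1/3)*c/3), c)


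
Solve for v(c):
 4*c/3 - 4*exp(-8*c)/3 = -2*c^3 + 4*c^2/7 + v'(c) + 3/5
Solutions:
 v(c) = C1 + c^4/2 - 4*c^3/21 + 2*c^2/3 - 3*c/5 + exp(-8*c)/6


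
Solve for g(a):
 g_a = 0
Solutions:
 g(a) = C1


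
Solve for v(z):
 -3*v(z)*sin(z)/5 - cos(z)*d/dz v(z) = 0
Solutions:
 v(z) = C1*cos(z)^(3/5)


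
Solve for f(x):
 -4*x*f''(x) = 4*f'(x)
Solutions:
 f(x) = C1 + C2*log(x)


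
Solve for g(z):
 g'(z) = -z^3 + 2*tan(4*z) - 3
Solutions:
 g(z) = C1 - z^4/4 - 3*z - log(cos(4*z))/2


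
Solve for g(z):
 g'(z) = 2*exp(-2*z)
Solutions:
 g(z) = C1 - exp(-2*z)


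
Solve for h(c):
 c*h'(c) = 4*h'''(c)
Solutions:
 h(c) = C1 + Integral(C2*airyai(2^(1/3)*c/2) + C3*airybi(2^(1/3)*c/2), c)


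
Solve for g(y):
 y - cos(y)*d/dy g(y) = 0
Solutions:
 g(y) = C1 + Integral(y/cos(y), y)


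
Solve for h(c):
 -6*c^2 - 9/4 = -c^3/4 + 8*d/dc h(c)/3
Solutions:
 h(c) = C1 + 3*c^4/128 - 3*c^3/4 - 27*c/32


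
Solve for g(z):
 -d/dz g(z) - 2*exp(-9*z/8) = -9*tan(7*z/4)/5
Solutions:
 g(z) = C1 + 18*log(tan(7*z/4)^2 + 1)/35 + 16*exp(-9*z/8)/9


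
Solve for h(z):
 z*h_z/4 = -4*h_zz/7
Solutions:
 h(z) = C1 + C2*erf(sqrt(14)*z/8)


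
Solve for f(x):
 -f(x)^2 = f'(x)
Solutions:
 f(x) = 1/(C1 + x)


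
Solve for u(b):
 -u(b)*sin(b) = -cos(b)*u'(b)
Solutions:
 u(b) = C1/cos(b)


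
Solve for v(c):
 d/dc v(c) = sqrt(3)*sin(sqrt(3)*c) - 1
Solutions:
 v(c) = C1 - c - cos(sqrt(3)*c)


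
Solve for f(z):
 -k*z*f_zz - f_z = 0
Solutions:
 f(z) = C1 + z^(((re(k) - 1)*re(k) + im(k)^2)/(re(k)^2 + im(k)^2))*(C2*sin(log(z)*Abs(im(k))/(re(k)^2 + im(k)^2)) + C3*cos(log(z)*im(k)/(re(k)^2 + im(k)^2)))


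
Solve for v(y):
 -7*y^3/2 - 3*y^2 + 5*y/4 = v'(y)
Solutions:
 v(y) = C1 - 7*y^4/8 - y^3 + 5*y^2/8


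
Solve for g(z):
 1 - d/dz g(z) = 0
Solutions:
 g(z) = C1 + z


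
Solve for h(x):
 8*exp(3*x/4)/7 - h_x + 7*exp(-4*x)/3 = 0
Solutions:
 h(x) = C1 + 32*exp(3*x/4)/21 - 7*exp(-4*x)/12


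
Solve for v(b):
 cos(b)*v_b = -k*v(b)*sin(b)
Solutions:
 v(b) = C1*exp(k*log(cos(b)))


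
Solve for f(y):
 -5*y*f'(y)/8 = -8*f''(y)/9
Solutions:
 f(y) = C1 + C2*erfi(3*sqrt(10)*y/16)


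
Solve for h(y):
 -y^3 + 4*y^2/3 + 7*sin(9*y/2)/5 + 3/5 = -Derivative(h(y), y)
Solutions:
 h(y) = C1 + y^4/4 - 4*y^3/9 - 3*y/5 + 14*cos(9*y/2)/45


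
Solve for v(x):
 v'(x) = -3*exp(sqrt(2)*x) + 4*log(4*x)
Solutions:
 v(x) = C1 + 4*x*log(x) + 4*x*(-1 + 2*log(2)) - 3*sqrt(2)*exp(sqrt(2)*x)/2


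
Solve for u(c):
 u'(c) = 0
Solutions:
 u(c) = C1


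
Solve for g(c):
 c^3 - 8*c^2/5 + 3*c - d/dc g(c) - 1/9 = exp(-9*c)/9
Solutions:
 g(c) = C1 + c^4/4 - 8*c^3/15 + 3*c^2/2 - c/9 + exp(-9*c)/81


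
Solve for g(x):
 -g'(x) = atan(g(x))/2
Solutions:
 Integral(1/atan(_y), (_y, g(x))) = C1 - x/2


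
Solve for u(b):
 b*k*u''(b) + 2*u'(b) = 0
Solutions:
 u(b) = C1 + b^(((re(k) - 2)*re(k) + im(k)^2)/(re(k)^2 + im(k)^2))*(C2*sin(2*log(b)*Abs(im(k))/(re(k)^2 + im(k)^2)) + C3*cos(2*log(b)*im(k)/(re(k)^2 + im(k)^2)))


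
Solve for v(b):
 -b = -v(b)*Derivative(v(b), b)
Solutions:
 v(b) = -sqrt(C1 + b^2)
 v(b) = sqrt(C1 + b^2)


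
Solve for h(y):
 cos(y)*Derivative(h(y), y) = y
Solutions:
 h(y) = C1 + Integral(y/cos(y), y)


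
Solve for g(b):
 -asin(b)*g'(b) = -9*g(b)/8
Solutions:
 g(b) = C1*exp(9*Integral(1/asin(b), b)/8)


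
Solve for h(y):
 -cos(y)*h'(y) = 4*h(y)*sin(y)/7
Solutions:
 h(y) = C1*cos(y)^(4/7)


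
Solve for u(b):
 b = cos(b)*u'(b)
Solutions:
 u(b) = C1 + Integral(b/cos(b), b)


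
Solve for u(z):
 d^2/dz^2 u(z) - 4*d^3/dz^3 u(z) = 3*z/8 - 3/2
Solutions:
 u(z) = C1 + C2*z + C3*exp(z/4) + z^3/16


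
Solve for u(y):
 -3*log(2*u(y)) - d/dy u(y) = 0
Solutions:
 Integral(1/(log(_y) + log(2)), (_y, u(y)))/3 = C1 - y


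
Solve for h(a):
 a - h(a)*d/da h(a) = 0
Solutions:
 h(a) = -sqrt(C1 + a^2)
 h(a) = sqrt(C1 + a^2)


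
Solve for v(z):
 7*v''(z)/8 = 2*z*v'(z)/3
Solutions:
 v(z) = C1 + C2*erfi(2*sqrt(42)*z/21)


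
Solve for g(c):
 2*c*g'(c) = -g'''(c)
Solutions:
 g(c) = C1 + Integral(C2*airyai(-2^(1/3)*c) + C3*airybi(-2^(1/3)*c), c)


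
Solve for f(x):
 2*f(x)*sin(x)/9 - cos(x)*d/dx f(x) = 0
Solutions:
 f(x) = C1/cos(x)^(2/9)


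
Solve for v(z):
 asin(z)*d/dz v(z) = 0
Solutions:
 v(z) = C1


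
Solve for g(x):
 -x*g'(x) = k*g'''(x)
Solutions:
 g(x) = C1 + Integral(C2*airyai(x*(-1/k)^(1/3)) + C3*airybi(x*(-1/k)^(1/3)), x)


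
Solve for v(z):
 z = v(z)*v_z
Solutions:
 v(z) = -sqrt(C1 + z^2)
 v(z) = sqrt(C1 + z^2)


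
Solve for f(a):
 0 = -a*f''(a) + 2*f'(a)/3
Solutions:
 f(a) = C1 + C2*a^(5/3)


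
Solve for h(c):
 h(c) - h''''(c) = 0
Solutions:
 h(c) = C1*exp(-c) + C2*exp(c) + C3*sin(c) + C4*cos(c)


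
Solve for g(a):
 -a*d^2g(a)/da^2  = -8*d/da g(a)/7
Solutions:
 g(a) = C1 + C2*a^(15/7)


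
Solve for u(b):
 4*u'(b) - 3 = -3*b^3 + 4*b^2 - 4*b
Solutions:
 u(b) = C1 - 3*b^4/16 + b^3/3 - b^2/2 + 3*b/4


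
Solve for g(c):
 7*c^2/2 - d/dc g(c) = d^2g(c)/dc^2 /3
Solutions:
 g(c) = C1 + C2*exp(-3*c) + 7*c^3/6 - 7*c^2/6 + 7*c/9


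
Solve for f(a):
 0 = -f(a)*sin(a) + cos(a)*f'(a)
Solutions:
 f(a) = C1/cos(a)


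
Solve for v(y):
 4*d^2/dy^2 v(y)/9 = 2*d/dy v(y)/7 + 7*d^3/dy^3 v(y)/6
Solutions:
 v(y) = C1 + (C2*sin(2*sqrt(23)*y/21) + C3*cos(2*sqrt(23)*y/21))*exp(4*y/21)


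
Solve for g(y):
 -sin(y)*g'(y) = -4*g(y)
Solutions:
 g(y) = C1*(cos(y)^2 - 2*cos(y) + 1)/(cos(y)^2 + 2*cos(y) + 1)


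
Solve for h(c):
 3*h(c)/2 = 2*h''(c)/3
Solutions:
 h(c) = C1*exp(-3*c/2) + C2*exp(3*c/2)


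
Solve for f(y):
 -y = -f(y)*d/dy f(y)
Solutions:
 f(y) = -sqrt(C1 + y^2)
 f(y) = sqrt(C1 + y^2)


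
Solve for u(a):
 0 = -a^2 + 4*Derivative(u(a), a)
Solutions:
 u(a) = C1 + a^3/12


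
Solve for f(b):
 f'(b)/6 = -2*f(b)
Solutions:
 f(b) = C1*exp(-12*b)


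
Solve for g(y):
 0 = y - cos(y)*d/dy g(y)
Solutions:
 g(y) = C1 + Integral(y/cos(y), y)


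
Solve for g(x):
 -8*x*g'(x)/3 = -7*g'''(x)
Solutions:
 g(x) = C1 + Integral(C2*airyai(2*21^(2/3)*x/21) + C3*airybi(2*21^(2/3)*x/21), x)


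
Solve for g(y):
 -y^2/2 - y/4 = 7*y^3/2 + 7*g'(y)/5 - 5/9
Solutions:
 g(y) = C1 - 5*y^4/8 - 5*y^3/42 - 5*y^2/56 + 25*y/63


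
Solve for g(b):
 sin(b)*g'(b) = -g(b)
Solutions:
 g(b) = C1*sqrt(cos(b) + 1)/sqrt(cos(b) - 1)


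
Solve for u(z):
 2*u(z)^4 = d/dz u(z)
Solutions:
 u(z) = (-1/(C1 + 6*z))^(1/3)
 u(z) = (-1/(C1 + 2*z))^(1/3)*(-3^(2/3) - 3*3^(1/6)*I)/6
 u(z) = (-1/(C1 + 2*z))^(1/3)*(-3^(2/3) + 3*3^(1/6)*I)/6


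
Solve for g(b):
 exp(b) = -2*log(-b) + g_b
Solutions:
 g(b) = C1 + 2*b*log(-b) - 2*b + exp(b)


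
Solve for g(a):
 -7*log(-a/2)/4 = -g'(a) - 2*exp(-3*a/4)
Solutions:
 g(a) = C1 + 7*a*log(-a)/4 + 7*a*(-1 - log(2))/4 + 8*exp(-3*a/4)/3


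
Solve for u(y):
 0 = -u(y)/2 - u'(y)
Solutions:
 u(y) = C1*exp(-y/2)


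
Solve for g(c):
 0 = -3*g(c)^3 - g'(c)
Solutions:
 g(c) = -sqrt(2)*sqrt(-1/(C1 - 3*c))/2
 g(c) = sqrt(2)*sqrt(-1/(C1 - 3*c))/2


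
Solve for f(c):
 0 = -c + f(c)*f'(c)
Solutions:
 f(c) = -sqrt(C1 + c^2)
 f(c) = sqrt(C1 + c^2)


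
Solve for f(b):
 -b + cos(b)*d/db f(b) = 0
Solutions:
 f(b) = C1 + Integral(b/cos(b), b)


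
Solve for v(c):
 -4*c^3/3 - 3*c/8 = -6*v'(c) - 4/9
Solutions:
 v(c) = C1 + c^4/18 + c^2/32 - 2*c/27


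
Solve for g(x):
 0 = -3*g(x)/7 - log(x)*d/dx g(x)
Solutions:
 g(x) = C1*exp(-3*li(x)/7)


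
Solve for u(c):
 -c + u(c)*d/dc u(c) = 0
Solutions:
 u(c) = -sqrt(C1 + c^2)
 u(c) = sqrt(C1 + c^2)


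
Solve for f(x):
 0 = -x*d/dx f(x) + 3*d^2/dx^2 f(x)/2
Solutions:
 f(x) = C1 + C2*erfi(sqrt(3)*x/3)


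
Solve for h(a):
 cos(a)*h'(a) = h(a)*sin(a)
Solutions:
 h(a) = C1/cos(a)


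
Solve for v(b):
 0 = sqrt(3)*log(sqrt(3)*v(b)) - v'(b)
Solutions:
 -2*sqrt(3)*Integral(1/(2*log(_y) + log(3)), (_y, v(b)))/3 = C1 - b


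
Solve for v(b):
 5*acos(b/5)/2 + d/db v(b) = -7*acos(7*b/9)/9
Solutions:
 v(b) = C1 - 5*b*acos(b/5)/2 - 7*b*acos(7*b/9)/9 + 5*sqrt(25 - b^2)/2 + sqrt(81 - 49*b^2)/9


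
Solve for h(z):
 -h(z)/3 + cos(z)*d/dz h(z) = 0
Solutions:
 h(z) = C1*(sin(z) + 1)^(1/6)/(sin(z) - 1)^(1/6)


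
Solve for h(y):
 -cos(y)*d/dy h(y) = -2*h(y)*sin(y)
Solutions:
 h(y) = C1/cos(y)^2


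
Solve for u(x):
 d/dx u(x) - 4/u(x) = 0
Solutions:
 u(x) = -sqrt(C1 + 8*x)
 u(x) = sqrt(C1 + 8*x)


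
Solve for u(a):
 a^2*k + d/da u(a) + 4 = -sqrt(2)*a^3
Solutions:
 u(a) = C1 - sqrt(2)*a^4/4 - a^3*k/3 - 4*a


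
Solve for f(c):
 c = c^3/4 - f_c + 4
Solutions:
 f(c) = C1 + c^4/16 - c^2/2 + 4*c


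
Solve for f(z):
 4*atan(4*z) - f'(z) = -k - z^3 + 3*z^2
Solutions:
 f(z) = C1 + k*z + z^4/4 - z^3 + 4*z*atan(4*z) - log(16*z^2 + 1)/2


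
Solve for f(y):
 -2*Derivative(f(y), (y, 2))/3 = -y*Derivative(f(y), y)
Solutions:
 f(y) = C1 + C2*erfi(sqrt(3)*y/2)


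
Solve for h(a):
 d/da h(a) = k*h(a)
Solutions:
 h(a) = C1*exp(a*k)


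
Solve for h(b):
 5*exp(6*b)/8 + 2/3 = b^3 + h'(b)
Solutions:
 h(b) = C1 - b^4/4 + 2*b/3 + 5*exp(6*b)/48


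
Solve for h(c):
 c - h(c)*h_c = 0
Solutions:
 h(c) = -sqrt(C1 + c^2)
 h(c) = sqrt(C1 + c^2)


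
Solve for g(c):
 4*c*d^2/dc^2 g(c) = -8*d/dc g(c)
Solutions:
 g(c) = C1 + C2/c


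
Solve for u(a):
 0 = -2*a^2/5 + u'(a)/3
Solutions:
 u(a) = C1 + 2*a^3/5


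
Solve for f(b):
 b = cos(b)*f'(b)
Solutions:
 f(b) = C1 + Integral(b/cos(b), b)


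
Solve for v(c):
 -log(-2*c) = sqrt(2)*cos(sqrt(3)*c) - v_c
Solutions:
 v(c) = C1 + c*log(-c) - c + c*log(2) + sqrt(6)*sin(sqrt(3)*c)/3


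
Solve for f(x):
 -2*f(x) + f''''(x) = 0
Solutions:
 f(x) = C1*exp(-2^(1/4)*x) + C2*exp(2^(1/4)*x) + C3*sin(2^(1/4)*x) + C4*cos(2^(1/4)*x)


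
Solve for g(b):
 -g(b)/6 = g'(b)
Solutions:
 g(b) = C1*exp(-b/6)


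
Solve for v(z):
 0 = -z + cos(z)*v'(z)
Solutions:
 v(z) = C1 + Integral(z/cos(z), z)


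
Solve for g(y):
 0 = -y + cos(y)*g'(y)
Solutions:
 g(y) = C1 + Integral(y/cos(y), y)


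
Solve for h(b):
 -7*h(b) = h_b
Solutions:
 h(b) = C1*exp(-7*b)


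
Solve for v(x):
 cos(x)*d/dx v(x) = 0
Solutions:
 v(x) = C1


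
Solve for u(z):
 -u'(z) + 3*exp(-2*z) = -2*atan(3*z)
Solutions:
 u(z) = C1 + 2*z*atan(3*z) - log(9*z^2 + 1)/3 - 3*exp(-2*z)/2


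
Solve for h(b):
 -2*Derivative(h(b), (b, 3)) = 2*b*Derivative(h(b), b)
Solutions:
 h(b) = C1 + Integral(C2*airyai(-b) + C3*airybi(-b), b)


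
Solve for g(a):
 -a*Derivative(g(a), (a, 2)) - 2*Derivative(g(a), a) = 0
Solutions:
 g(a) = C1 + C2/a
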